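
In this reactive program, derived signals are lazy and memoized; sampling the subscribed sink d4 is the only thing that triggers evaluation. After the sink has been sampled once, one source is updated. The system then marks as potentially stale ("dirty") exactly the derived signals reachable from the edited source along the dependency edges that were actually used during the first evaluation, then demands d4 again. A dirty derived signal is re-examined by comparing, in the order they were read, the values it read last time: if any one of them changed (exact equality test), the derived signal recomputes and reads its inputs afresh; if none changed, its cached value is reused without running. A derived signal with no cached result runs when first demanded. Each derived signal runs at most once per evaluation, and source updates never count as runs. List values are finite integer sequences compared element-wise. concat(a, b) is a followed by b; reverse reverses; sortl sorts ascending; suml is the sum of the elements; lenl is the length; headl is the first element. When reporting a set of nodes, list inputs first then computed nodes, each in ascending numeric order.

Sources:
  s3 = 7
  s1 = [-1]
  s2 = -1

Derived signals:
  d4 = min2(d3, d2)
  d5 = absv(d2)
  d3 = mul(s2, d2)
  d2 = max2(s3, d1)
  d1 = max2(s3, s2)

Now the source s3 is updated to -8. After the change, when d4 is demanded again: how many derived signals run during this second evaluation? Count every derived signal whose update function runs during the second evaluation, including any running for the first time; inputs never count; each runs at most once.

4 derived signals run: d1, d2, d3, d4.

First demand of the output computes:
  d1 = max2(7, -1) = 7
  d2 = max2(7, 7) = 7
  d3 = mul(-1, 7) = -7
  d4 = min2(-7, 7) = -7

After the edit, cleaning proceeds:
  d1: a read changed (s3 7->-8) — executes, giving -1.
  d2: a read changed (s3 7->-8; d1 7->-1) — executes, giving -1.
  d3: a read changed (d2 7->-1) — executes, giving 1.
  d4: a read changed (d3 -7->1; d2 7->-1) — executes, giving -1.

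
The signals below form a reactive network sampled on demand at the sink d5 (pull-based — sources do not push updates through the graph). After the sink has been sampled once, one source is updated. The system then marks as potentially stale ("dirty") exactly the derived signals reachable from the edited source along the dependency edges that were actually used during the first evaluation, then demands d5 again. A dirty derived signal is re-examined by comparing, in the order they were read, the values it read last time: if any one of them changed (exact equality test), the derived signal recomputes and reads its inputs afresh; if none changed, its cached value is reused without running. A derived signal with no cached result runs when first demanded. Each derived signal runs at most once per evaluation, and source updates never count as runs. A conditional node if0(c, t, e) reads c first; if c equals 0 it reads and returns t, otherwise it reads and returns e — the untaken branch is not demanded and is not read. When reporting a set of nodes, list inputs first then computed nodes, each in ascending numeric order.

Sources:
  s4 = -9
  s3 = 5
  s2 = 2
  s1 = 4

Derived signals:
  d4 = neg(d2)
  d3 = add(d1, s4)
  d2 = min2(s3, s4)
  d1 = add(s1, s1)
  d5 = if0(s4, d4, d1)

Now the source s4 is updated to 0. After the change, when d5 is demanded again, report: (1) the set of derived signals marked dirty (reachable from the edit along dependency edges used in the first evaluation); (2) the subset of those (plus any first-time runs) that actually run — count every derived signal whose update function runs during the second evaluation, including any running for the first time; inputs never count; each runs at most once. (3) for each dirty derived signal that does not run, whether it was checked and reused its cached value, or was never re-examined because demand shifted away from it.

Initial pass — values computed on the first demand:
  d1 = add(4, 4) = 8
  d5 = if0(s4=-9 -> else branch d1) = 8

Second demand — change propagation:
  d2: newly demanded (no cache) — executes and yields 0.
  d4: newly demanded (no cache) — executes and yields 0.
  d5: re-runs because s4 -9->0; new result 0.

The important point: the flipped condition pulls in fresh nodes; d2, d4 run for the first time.

Dirty set: d5.
Run set: d2, d4, d5 (3 run).
All dirty derived signals ended up running.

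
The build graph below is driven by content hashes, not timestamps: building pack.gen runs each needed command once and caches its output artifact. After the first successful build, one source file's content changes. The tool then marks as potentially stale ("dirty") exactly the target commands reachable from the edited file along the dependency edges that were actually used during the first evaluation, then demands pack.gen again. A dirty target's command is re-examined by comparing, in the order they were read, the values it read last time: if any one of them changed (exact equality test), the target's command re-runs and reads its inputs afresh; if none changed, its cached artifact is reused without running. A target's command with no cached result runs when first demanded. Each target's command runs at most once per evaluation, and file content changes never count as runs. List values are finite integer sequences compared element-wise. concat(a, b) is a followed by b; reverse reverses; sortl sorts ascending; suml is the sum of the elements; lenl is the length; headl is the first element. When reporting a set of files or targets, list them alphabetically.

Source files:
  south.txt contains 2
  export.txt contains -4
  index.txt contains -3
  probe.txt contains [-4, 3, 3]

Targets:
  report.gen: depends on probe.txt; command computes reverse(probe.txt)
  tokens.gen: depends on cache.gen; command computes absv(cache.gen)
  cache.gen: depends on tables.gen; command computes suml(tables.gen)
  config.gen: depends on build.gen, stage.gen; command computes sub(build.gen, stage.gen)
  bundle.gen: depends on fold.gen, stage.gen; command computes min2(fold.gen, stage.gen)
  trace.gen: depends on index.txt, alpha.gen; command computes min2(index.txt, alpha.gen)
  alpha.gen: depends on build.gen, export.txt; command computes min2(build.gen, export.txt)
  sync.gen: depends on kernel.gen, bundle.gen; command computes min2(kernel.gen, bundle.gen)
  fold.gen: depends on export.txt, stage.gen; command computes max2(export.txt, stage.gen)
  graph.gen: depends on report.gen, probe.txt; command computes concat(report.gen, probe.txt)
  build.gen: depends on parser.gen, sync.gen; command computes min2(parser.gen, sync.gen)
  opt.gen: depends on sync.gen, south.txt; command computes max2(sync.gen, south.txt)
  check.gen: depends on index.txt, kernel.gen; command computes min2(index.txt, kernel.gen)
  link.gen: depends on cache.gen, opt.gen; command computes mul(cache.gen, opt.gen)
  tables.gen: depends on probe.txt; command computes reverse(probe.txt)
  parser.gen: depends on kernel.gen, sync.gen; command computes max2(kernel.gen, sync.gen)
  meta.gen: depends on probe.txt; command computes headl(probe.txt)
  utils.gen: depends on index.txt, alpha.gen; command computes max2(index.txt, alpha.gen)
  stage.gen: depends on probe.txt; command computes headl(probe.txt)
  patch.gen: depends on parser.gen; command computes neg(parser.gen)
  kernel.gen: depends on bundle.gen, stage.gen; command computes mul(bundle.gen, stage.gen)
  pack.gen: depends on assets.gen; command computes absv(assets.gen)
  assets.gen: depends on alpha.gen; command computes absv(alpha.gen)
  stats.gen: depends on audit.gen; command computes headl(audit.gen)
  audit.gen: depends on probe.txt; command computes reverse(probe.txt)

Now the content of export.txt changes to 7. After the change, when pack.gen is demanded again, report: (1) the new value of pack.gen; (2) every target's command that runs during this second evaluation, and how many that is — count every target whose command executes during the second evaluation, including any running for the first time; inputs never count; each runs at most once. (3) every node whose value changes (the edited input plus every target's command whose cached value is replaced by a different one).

pack.gen now evaluates to 4.
Run set: alpha.gen, bundle.gen, fold.gen (3 run).
Changed values: export.txt, fold.gen.
The important point: at kernel.gen every value read last time is unchanged, so the dirty flag clears without a run.

Initial pass — values computed on the first demand:
  stage.gen = headl([-4, 3, 3]) = -4
  fold.gen = max2(-4, -4) = -4
  bundle.gen = min2(-4, -4) = -4
  kernel.gen = mul(-4, -4) = 16
  sync.gen = min2(16, -4) = -4
  parser.gen = max2(16, -4) = 16
  build.gen = min2(16, -4) = -4
  alpha.gen = min2(-4, -4) = -4
  assets.gen = absv(-4) = 4
  pack.gen = absv(4) = 4

Second demand — change propagation:
  fold.gen: re-runs because export.txt -4->7; new result 7.
  bundle.gen: re-runs because fold.gen -4->7; new result -4 (unchanged).
  kernel.gen: re-examined; everything it read last time is the same (bundle.gen unchanged, stage.gen unchanged) — cache 16 kept, no run.
  sync.gen: re-examined; everything it read last time is the same (kernel.gen unchanged, bundle.gen unchanged) — cache -4 kept, no run.
  parser.gen: re-examined; everything it read last time is the same (kernel.gen unchanged, sync.gen unchanged) — cache 16 kept, no run.
  build.gen: re-examined; everything it read last time is the same (parser.gen unchanged, sync.gen unchanged) — cache -4 kept, no run.
  alpha.gen: re-runs because export.txt -4->7; new result -4 (unchanged).
  assets.gen: re-examined; everything it read last time is the same (alpha.gen unchanged) — cache 4 kept, no run.
  pack.gen: re-examined; everything it read last time is the same (assets.gen unchanged) — cache 4 kept, no run.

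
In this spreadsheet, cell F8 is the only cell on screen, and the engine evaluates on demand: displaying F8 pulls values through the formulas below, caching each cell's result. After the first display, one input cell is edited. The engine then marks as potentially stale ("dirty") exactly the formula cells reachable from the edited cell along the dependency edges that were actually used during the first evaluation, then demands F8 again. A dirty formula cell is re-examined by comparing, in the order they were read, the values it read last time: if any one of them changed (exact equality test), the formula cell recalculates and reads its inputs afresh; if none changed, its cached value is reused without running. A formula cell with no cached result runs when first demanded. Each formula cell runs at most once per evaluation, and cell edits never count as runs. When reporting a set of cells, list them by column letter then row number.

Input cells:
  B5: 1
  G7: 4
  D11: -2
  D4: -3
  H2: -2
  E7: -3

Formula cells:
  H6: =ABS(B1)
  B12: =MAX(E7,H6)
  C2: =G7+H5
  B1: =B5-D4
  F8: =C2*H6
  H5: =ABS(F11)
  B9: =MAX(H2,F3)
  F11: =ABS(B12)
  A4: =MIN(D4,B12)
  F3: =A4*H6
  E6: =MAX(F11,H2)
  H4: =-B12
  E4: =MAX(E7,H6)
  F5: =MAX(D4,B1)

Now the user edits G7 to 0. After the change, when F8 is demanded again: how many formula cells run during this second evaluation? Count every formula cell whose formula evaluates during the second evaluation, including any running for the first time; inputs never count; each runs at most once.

Run set: C2, F8 (2 run).

Initial pass — values computed on the first demand:
  B1 = 1 - -3 = 4
  H6 = ABS(4) = 4
  B12 = MAX(-3, 4) = 4
  F11 = ABS(4) = 4
  H5 = ABS(4) = 4
  C2 = 4 + 4 = 8
  F8 = 8 * 4 = 32

Second demand — change propagation:
  C2: re-runs because G7 4->0; new result 4.
  F8: re-runs because C2 8->4; new result 16.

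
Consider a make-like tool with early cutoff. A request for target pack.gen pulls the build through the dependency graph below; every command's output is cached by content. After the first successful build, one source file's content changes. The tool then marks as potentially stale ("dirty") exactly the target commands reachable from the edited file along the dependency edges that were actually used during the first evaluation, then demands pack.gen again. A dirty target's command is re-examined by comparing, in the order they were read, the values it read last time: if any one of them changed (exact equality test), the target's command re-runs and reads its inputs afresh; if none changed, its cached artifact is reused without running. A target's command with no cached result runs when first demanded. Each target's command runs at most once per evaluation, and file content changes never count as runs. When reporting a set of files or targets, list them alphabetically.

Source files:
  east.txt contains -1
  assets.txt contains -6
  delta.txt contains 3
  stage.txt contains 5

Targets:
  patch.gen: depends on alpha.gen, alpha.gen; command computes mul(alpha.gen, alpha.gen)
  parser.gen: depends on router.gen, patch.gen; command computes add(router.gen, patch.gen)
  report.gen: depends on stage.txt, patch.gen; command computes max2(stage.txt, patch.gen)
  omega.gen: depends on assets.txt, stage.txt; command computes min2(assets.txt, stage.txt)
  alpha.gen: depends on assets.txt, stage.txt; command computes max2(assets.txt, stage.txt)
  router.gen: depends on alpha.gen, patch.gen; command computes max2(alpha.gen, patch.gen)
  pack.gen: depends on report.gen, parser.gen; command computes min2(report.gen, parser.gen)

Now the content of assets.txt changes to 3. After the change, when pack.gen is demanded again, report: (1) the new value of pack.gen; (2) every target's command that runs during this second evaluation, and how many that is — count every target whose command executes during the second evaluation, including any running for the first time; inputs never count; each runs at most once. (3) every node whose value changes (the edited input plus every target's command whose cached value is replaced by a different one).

Demanding pack.gen again yields 25.
1 target commands run: alpha.gen.
The nodes whose values change: assets.txt.
Note the absorption at alpha.gen: it re-runs yet its value is the same, leaving the output's value untouched.

First demand of the output computes:
  alpha.gen = max2(-6, 5) = 5
  patch.gen = mul(5, 5) = 25
  report.gen = max2(5, 25) = 25
  router.gen = max2(5, 25) = 25
  parser.gen = add(25, 25) = 50
  pack.gen = min2(25, 50) = 25

After the edit, cleaning proceeds:
  alpha.gen: a read changed (assets.txt -6->3) — executes, giving 5 — identical to its old value.
  patch.gen: dirty, but its reads are unchanged (alpha.gen unchanged, alpha.gen unchanged); cached 25 stands.
  report.gen: dirty, but its reads are unchanged (stage.txt unchanged, patch.gen unchanged); cached 25 stands.
  router.gen: dirty, but its reads are unchanged (alpha.gen unchanged, patch.gen unchanged); cached 25 stands.
  parser.gen: dirty, but its reads are unchanged (router.gen unchanged, patch.gen unchanged); cached 50 stands.
  pack.gen: dirty, but its reads are unchanged (report.gen unchanged, parser.gen unchanged); cached 25 stands.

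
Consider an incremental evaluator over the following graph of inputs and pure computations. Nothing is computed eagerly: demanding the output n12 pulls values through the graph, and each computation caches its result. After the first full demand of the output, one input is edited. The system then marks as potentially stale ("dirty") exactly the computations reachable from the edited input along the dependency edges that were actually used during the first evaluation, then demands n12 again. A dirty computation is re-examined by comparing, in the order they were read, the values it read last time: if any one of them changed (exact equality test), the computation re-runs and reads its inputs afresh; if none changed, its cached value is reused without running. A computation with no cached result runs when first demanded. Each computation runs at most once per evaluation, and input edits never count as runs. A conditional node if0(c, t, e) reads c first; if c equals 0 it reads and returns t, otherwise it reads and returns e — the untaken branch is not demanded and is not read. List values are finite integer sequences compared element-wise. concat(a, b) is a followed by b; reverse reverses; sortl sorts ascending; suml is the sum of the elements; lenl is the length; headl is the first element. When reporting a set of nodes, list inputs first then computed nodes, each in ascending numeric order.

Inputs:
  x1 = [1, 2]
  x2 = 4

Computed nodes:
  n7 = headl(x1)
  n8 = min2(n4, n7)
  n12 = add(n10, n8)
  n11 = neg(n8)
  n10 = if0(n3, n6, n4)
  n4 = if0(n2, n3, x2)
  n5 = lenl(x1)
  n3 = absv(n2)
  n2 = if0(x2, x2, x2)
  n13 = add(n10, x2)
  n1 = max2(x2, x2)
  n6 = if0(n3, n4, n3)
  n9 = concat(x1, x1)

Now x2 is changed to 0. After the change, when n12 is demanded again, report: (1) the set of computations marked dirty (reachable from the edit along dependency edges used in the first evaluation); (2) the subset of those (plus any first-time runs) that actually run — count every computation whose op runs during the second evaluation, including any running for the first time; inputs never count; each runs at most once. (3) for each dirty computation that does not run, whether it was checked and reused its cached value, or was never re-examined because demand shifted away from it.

Dirty set: n2, n3, n4, n8, n10, n12.
Run set: n2, n3, n4, n6, n8, n10, n12 (7 run).
All dirty computations ended up running.
The important point: the flipped condition pulls in fresh nodes; n6 runs for the first time.

Initial pass — values computed on the first demand:
  n2 = if0(x2=4 -> else branch x2) = 4
  n3 = absv(4) = 4
  n4 = if0(n2=4 -> else branch x2) = 4
  n7 = headl([1, 2]) = 1
  n8 = min2(4, 1) = 1
  n10 = if0(n3=4 -> else branch n4) = 4
  n12 = add(4, 1) = 5

Second demand — change propagation:
  n2: re-runs because x2 4->0; x2 4->0; new result 0.
  n3: re-runs because n2 4->0; new result 0.
  n4: re-runs because n2 4->0; x2 4->0; new result 0.
  n6: newly demanded (no cache) — executes and yields 0.
  n8: re-runs because n4 4->0; new result 0.
  n10: re-runs because n3 4->0; n4 4->0; new result 0.
  n12: re-runs because n10 4->0; n8 1->0; new result 0.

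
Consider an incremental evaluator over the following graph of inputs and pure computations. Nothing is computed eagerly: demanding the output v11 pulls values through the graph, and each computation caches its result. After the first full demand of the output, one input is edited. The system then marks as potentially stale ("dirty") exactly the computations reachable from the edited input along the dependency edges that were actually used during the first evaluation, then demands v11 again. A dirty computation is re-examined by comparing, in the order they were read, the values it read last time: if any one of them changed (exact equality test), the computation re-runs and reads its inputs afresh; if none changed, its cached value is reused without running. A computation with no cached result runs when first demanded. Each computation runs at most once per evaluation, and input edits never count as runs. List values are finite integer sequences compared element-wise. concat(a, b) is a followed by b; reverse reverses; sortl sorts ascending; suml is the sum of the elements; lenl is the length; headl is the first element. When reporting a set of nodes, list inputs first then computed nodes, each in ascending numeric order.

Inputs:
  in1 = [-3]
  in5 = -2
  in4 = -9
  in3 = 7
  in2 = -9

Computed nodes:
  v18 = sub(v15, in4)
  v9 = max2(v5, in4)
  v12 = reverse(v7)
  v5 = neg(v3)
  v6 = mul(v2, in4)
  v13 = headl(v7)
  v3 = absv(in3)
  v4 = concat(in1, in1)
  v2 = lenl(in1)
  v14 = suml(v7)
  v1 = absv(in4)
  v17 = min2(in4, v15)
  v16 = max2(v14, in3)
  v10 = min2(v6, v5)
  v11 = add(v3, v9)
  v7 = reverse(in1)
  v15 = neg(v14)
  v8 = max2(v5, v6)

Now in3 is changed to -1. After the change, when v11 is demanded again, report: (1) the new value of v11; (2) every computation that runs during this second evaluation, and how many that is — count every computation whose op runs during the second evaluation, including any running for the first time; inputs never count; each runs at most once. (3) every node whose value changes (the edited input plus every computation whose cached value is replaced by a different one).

Initial pass — values computed on the first demand:
  v3 = absv(7) = 7
  v5 = neg(7) = -7
  v9 = max2(-7, -9) = -7
  v11 = add(7, -7) = 0

Second demand — change propagation:
  v3: re-runs because in3 7->-1; new result 1.
  v5: re-runs because v3 7->1; new result -1.
  v9: re-runs because v5 -7->-1; new result -1.
  v11: re-runs because v3 7->1; v9 -7->-1; new result 0 (unchanged).

v11 now evaluates to 0.
Run set: v3, v5, v9, v11 (4 run).
Changed values: in3, v3, v5, v9.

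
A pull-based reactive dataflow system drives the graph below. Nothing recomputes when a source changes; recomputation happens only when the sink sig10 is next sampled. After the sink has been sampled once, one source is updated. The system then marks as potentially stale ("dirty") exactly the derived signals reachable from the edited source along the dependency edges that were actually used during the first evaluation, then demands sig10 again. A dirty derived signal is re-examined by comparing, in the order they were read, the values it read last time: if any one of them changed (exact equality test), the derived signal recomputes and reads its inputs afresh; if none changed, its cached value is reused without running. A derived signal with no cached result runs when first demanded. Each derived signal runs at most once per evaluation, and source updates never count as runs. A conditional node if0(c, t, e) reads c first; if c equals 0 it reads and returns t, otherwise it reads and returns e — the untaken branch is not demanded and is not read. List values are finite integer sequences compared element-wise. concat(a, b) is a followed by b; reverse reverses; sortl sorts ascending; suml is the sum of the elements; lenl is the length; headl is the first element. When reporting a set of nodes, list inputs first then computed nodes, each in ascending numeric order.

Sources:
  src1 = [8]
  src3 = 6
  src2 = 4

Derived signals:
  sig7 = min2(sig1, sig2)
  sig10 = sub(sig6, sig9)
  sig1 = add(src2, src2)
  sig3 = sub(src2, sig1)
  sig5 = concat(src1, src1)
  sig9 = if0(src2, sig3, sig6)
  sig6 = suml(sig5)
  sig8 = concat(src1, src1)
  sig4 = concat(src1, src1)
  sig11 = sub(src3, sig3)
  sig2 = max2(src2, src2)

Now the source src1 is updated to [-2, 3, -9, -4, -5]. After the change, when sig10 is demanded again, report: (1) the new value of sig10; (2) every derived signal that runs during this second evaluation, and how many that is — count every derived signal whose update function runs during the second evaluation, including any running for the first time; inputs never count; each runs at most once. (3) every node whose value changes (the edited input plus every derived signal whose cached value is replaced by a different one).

New value of sig10: 0.
Derived signals that run: sig5, sig6, sig9, sig10 — 4 in total.
Values that change: src1, sig5, sig6, sig9.

First evaluation (everything demanded from the output):
  sig5 = concat([8], [8]) = [8, 8]
  sig6 = suml([8, 8]) = 16
  sig9 = if0(src2=4 -> else branch sig6) = 16
  sig10 = sub(16, 16) = 0

Propagation after the edit:
  sig5: runs — src1 [8]->[-2, 3, -9, -4, -5]; src1 [8]->[-2, 3, -9, -4, -5]; result [-2, 3, -9, -4, -5, -2, 3, -9, -4, -5].
  sig6: runs — sig5 [8, 8]->[-2, 3, -9, -4, -5, -2, 3, -9, -4, -5]; result -34.
  sig9: runs — sig6 16->-34; result -34.
  sig10: runs — sig6 16->-34; sig9 16->-34; result 0 (same value as before).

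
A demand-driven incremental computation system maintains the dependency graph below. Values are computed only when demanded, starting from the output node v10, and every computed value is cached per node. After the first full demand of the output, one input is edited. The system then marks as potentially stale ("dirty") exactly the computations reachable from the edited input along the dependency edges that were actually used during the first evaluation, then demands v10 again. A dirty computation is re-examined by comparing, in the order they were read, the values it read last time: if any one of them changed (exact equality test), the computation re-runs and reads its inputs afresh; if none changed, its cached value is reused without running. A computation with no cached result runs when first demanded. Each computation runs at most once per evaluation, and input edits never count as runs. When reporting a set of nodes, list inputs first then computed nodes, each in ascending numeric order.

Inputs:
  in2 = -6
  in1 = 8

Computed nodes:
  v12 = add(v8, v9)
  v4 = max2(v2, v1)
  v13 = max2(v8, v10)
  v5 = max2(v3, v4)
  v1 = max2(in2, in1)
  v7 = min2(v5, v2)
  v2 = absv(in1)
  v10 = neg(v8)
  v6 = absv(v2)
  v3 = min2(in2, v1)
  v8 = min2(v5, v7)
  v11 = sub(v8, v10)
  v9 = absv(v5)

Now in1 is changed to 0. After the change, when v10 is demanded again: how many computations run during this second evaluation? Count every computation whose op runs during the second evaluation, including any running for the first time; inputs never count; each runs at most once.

Computations that run: v1, v2, v3, v4, v5, v7, v8, v10 — 8 in total.

First evaluation (everything demanded from the output):
  v1 = max2(-6, 8) = 8
  v2 = absv(8) = 8
  v3 = min2(-6, 8) = -6
  v4 = max2(8, 8) = 8
  v5 = max2(-6, 8) = 8
  v7 = min2(8, 8) = 8
  v8 = min2(8, 8) = 8
  v10 = neg(8) = -8

Propagation after the edit:
  v1: runs — in1 8->0; result 0.
  v2: runs — in1 8->0; result 0.
  v3: runs — v1 8->0; result -6 (same value as before).
  v4: runs — v2 8->0; v1 8->0; result 0.
  v5: runs — v4 8->0; result 0.
  v7: runs — v5 8->0; v2 8->0; result 0.
  v8: runs — v5 8->0; v7 8->0; result 0.
  v10: runs — v8 8->0; result 0.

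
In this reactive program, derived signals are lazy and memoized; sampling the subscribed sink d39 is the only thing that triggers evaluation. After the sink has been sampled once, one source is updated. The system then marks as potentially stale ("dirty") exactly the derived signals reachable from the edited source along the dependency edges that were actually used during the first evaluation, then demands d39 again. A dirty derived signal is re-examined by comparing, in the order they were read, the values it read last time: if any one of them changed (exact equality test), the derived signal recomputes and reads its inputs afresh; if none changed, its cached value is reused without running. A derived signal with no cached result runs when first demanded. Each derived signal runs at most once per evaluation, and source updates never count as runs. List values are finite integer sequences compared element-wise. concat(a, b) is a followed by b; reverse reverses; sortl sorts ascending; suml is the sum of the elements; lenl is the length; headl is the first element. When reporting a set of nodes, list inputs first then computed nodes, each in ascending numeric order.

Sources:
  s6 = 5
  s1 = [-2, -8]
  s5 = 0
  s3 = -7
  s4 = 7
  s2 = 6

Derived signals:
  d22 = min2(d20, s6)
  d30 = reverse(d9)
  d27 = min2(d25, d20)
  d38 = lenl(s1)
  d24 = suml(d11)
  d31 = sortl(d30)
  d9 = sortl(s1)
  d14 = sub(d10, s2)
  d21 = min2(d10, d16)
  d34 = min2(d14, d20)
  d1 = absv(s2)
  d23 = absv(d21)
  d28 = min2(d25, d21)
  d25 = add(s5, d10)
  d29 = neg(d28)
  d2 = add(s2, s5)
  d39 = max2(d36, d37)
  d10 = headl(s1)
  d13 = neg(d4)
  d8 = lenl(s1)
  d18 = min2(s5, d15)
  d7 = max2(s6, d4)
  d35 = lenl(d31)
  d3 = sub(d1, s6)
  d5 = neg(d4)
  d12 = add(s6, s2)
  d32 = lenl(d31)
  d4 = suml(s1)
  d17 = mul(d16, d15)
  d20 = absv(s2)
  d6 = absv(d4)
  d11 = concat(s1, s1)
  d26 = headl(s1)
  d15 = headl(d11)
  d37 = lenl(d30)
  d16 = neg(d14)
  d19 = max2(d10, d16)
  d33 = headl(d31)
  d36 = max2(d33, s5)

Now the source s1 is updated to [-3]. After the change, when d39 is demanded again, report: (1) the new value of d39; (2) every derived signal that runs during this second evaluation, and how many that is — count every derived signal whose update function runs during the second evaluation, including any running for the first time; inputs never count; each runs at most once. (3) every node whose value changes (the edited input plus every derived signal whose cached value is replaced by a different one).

First demand of the output computes:
  d9 = sortl([-2, -8]) = [-8, -2]
  d30 = reverse([-8, -2]) = [-2, -8]
  d31 = sortl([-2, -8]) = [-8, -2]
  d33 = headl([-8, -2]) = -8
  d36 = max2(-8, 0) = 0
  d37 = lenl([-2, -8]) = 2
  d39 = max2(0, 2) = 2

After the edit, cleaning proceeds:
  d9: a read changed (s1 [-2, -8]->[-3]) — executes, giving [-3].
  d30: a read changed (d9 [-8, -2]->[-3]) — executes, giving [-3].
  d31: a read changed (d30 [-2, -8]->[-3]) — executes, giving [-3].
  d33: a read changed (d31 [-8, -2]->[-3]) — executes, giving -3.
  d36: a read changed (d33 -8->-3) — executes, giving 0 — identical to its old value.
  d37: a read changed (d30 [-2, -8]->[-3]) — executes, giving 1.
  d39: a read changed (d37 2->1) — executes, giving 1.

Demanding d39 again yields 1.
7 derived signals run: d9, d30, d31, d33, d36, d37, d39.
The nodes whose values change: s1, d9, d30, d31, d33, d37, d39.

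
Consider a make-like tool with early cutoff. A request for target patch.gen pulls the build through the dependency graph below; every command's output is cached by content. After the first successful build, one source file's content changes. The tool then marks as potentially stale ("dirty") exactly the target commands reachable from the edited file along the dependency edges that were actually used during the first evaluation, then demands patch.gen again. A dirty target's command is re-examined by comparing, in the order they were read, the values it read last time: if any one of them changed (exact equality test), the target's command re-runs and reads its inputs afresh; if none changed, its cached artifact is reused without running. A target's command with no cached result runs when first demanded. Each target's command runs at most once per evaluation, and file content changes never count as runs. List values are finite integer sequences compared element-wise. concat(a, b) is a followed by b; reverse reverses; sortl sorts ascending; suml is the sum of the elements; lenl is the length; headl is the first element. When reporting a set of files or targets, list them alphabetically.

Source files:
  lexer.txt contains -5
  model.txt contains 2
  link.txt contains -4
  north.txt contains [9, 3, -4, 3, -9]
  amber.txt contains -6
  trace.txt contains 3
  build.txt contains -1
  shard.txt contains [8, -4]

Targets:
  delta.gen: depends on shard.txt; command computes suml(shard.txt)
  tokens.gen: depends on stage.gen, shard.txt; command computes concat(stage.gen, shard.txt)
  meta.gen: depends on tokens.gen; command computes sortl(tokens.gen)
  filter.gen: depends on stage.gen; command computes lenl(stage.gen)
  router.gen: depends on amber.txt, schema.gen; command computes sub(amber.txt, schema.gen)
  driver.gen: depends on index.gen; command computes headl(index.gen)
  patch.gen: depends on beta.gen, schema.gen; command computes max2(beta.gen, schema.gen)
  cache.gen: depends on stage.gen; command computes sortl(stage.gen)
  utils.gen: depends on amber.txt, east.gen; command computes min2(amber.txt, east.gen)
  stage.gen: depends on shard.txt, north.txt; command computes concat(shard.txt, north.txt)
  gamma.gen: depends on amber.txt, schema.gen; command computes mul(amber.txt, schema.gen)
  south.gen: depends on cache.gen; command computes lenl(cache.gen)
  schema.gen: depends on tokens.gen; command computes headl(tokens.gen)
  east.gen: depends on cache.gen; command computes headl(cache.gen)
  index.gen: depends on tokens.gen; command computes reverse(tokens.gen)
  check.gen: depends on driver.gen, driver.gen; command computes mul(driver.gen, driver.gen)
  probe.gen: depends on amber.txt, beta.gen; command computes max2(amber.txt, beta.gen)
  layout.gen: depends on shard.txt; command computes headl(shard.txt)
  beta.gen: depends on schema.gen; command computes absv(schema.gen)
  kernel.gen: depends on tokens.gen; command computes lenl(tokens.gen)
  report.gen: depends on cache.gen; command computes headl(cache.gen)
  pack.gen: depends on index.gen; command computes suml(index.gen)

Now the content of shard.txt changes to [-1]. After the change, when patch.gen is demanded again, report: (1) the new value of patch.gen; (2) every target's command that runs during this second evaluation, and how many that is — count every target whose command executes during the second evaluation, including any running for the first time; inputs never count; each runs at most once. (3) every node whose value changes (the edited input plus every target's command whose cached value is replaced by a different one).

First demand of the output computes:
  stage.gen = concat([8, -4], [9, 3, -4, 3, -9]) = [8, -4, 9, 3, -4, 3, -9]
  tokens.gen = concat([8, -4, 9, 3, -4, 3, -9], [8, -4]) = [8, -4, 9, 3, -4, 3, -9, 8, -4]
  schema.gen = headl([8, -4, 9, 3, -4, 3, -9, 8, -4]) = 8
  beta.gen = absv(8) = 8
  patch.gen = max2(8, 8) = 8

After the edit, cleaning proceeds:
  stage.gen: a read changed (shard.txt [8, -4]->[-1]) — executes, giving [-1, 9, 3, -4, 3, -9].
  tokens.gen: a read changed (stage.gen [8, -4, 9, 3, -4, 3, -9]->[-1, 9, 3, -4, 3, -9]; shard.txt [8, -4]->[-1]) — executes, giving [-1, 9, 3, -4, 3, -9, -1].
  schema.gen: a read changed (tokens.gen [8, -4, 9, 3, -4, 3, -9, 8, -4]->[-1, 9, 3, -4, 3, -9, -1]) — executes, giving -1.
  beta.gen: a read changed (schema.gen 8->-1) — executes, giving 1.
  patch.gen: a read changed (beta.gen 8->1; schema.gen 8->-1) — executes, giving 1.

Demanding patch.gen again yields 1.
5 target commands run: beta.gen, patch.gen, schema.gen, stage.gen, tokens.gen.
The nodes whose values change: beta.gen, patch.gen, schema.gen, shard.txt, stage.gen, tokens.gen.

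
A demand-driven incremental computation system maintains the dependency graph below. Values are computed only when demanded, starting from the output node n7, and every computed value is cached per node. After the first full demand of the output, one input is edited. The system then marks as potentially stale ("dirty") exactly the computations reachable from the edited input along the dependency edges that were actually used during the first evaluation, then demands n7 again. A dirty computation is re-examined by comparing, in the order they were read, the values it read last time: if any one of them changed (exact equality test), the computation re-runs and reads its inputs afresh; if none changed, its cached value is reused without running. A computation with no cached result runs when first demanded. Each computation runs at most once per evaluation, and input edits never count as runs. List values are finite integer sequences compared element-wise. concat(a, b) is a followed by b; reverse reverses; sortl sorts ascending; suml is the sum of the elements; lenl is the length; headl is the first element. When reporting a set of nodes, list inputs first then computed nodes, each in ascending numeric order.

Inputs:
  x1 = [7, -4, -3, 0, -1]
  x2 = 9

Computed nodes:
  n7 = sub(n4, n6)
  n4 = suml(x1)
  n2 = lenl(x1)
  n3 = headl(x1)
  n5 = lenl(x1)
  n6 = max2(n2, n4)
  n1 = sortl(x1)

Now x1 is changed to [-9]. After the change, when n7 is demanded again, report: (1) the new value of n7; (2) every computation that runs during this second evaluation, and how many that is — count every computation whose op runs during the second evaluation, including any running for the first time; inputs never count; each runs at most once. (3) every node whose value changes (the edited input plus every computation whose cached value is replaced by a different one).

First evaluation (everything demanded from the output):
  n2 = lenl([7, -4, -3, 0, -1]) = 5
  n4 = suml([7, -4, -3, 0, -1]) = -1
  n6 = max2(5, -1) = 5
  n7 = sub(-1, 5) = -6

Propagation after the edit:
  n2: runs — x1 [7, -4, -3, 0, -1]->[-9]; result 1.
  n4: runs — x1 [7, -4, -3, 0, -1]->[-9]; result -9.
  n6: runs — n2 5->1; n4 -1->-9; result 1.
  n7: runs — n4 -1->-9; n6 5->1; result -10.

New value of n7: -10.
Computations that run: n2, n4, n6, n7 — 4 in total.
Values that change: x1, n2, n4, n6, n7.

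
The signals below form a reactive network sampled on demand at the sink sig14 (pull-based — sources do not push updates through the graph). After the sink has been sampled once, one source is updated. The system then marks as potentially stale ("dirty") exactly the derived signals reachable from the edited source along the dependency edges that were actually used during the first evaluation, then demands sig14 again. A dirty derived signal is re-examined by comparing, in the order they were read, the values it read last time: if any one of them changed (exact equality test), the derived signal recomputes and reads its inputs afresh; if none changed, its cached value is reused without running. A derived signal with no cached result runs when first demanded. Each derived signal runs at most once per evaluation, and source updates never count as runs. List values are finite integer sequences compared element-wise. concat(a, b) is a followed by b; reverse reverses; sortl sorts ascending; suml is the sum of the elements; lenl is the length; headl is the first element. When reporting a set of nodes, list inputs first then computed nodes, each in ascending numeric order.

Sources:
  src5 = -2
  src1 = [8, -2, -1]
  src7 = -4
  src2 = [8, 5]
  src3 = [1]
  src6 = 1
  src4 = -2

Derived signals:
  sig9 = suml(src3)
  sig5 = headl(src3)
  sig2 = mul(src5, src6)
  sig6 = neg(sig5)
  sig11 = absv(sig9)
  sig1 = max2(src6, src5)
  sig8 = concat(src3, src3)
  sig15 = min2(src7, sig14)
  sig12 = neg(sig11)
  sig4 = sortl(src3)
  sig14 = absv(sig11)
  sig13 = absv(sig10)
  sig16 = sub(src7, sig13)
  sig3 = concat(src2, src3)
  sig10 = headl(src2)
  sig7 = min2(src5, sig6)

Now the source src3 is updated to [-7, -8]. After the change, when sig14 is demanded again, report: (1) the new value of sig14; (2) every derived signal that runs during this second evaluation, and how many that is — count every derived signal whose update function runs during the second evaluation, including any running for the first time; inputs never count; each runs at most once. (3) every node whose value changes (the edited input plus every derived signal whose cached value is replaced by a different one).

Initial pass — values computed on the first demand:
  sig9 = suml([1]) = 1
  sig11 = absv(1) = 1
  sig14 = absv(1) = 1

Second demand — change propagation:
  sig9: re-runs because src3 [1]->[-7, -8]; new result -15.
  sig11: re-runs because sig9 1->-15; new result 15.
  sig14: re-runs because sig11 1->15; new result 15.

sig14 now evaluates to 15.
Run set: sig9, sig11, sig14 (3 run).
Changed values: src3, sig9, sig11, sig14.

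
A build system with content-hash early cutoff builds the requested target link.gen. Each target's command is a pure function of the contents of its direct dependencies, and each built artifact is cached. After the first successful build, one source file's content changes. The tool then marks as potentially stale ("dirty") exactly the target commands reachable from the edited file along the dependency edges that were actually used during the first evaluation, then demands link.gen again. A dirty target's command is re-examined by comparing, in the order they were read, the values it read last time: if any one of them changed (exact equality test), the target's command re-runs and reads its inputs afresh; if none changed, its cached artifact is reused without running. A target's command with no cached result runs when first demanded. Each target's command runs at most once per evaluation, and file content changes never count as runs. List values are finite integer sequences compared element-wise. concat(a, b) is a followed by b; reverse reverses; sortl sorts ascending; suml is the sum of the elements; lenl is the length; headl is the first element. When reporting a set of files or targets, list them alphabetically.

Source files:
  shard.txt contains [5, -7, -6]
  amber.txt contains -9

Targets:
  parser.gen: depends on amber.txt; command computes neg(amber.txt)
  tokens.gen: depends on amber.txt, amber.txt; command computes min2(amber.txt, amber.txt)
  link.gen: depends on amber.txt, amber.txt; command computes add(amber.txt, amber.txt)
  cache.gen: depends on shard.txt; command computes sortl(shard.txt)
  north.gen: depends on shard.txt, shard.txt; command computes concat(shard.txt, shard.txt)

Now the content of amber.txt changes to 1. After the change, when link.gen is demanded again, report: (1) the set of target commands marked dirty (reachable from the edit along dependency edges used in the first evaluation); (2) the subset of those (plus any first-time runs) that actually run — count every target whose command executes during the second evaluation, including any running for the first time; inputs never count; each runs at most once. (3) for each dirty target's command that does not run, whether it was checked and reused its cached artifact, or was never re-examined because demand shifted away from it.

First evaluation (everything demanded from the output):
  link.gen = add(-9, -9) = -18

Propagation after the edit:
  link.gen: runs — amber.txt -9->1; amber.txt -9->1; result 2.

Marked dirty: link.gen.
Target commands that run: link.gen — 1 in total.
Every dirty target's command ran.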